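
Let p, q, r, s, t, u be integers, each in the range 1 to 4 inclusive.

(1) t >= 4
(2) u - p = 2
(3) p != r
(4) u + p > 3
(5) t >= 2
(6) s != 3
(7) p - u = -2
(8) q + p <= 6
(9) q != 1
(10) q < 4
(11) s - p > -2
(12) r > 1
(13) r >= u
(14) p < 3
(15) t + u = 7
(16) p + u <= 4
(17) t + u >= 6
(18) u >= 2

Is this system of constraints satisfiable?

Take p = 1, q = 2, r = 3, s = 1, t = 4, u = 3. Then constraint 2: u - p = 2; constraint 4: u + p = 4, and every other listed constraint is also met.

Satisfiable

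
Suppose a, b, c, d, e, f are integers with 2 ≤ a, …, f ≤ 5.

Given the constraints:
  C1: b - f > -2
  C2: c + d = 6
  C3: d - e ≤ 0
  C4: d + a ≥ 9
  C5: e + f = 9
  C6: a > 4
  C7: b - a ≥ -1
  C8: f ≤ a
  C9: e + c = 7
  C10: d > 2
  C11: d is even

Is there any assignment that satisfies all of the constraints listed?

Satisfiable

One satisfying assignment is a = 5, b = 5, c = 2, d = 4, e = 5, f = 4.
For the less obvious constraints — constraint 1: b - f = 1; constraint 2: c + d = 6; constraint 3: d - e = -1 — and the others hold by inspection.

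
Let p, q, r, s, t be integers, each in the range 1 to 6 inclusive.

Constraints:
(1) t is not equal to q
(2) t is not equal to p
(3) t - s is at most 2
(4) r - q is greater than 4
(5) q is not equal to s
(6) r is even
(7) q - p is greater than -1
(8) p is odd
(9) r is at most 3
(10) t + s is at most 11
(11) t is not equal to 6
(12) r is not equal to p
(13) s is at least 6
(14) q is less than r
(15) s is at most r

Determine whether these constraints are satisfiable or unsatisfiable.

From constraint 13: s ≥ 6. From constraints 9 and 15: s ≤ r and r ≤ 3, so s ≤ 3. But 3 < 6, so no value of s works.

Unsatisfiable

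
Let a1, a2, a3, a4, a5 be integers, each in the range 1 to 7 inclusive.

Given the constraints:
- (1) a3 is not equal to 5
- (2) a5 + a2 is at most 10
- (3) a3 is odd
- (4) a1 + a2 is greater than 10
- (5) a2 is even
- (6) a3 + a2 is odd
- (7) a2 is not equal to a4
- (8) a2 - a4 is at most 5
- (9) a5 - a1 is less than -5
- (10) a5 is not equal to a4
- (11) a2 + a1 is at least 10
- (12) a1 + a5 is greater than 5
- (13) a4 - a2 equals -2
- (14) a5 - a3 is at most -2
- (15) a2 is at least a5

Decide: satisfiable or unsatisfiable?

Setting (a1, a2, a3, a4, a5) = (7, 6, 3, 4, 1) satisfies everything: constraint 2: a5 + a2 = 7; constraint 4: a1 + a2 = 13; constraint 8: a2 - a4 = 2, and the others follow.

Satisfiable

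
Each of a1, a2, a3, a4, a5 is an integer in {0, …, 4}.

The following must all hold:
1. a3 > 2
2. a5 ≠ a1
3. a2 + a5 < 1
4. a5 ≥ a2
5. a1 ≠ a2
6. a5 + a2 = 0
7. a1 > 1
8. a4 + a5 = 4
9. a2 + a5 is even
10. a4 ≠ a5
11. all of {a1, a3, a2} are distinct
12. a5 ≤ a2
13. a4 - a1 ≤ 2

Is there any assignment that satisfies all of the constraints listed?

The assignment a1 = 4, a2 = 0, a3 = 3, a4 = 4, a5 = 0 works:
  constraint 3 holds since a2 + a5 = 0.
  constraint 6 holds since a5 + a2 = 0.
The rest check out directly.

Satisfiable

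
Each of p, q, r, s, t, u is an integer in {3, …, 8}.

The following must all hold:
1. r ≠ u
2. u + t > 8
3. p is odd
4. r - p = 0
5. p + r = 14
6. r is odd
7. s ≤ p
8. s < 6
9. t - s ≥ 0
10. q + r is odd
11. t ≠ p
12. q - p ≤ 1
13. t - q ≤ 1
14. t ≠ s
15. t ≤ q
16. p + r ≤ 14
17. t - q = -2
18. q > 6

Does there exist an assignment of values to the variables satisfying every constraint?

Try p = 7, q = 8, r = 7, s = 4, t = 6, u = 5.
Check constraint 2: u + t = 11; constraint 4: r - p = 0; constraint 5: p + r = 14. The remaining constraints are straightforward to verify.

Satisfiable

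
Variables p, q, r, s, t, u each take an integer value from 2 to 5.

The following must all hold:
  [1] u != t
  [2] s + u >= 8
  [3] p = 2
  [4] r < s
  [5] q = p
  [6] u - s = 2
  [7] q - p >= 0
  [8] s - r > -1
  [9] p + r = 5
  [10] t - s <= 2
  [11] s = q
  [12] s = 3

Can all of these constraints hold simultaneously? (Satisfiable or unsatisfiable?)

Unsatisfiable

Constraint 12 fixes s = 3 and constraint 3 fixes p = 2. Constraints 5 and 11 give s = q = p, so s = p. But 3 ≠ 2 — contradiction.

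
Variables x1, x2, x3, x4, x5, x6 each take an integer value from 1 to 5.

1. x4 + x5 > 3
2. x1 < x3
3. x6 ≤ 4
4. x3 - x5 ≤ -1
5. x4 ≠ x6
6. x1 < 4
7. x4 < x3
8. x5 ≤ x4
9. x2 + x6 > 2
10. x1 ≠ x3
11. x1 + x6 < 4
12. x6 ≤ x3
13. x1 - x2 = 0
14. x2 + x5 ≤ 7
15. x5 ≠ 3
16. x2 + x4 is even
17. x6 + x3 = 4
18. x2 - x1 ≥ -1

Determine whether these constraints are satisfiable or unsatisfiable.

Unsatisfiable

Constraints 4, 7, and 8 give x4 < x3, x3 < x5, x5 ≤ x4. Chaining: x4 < x3 < x5 ≤ x4, which forces x4 < x4 — impossible.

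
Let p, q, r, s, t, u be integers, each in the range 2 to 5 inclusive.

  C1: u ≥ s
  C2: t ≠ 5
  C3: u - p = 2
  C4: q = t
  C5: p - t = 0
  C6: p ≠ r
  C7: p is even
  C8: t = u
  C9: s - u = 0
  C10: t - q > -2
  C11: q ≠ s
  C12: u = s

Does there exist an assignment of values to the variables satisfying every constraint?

From constraints 4, 8, and 12, q = t = u = s, so q = s. But constraint 11 says q ≠ s. Contradiction.

Unsatisfiable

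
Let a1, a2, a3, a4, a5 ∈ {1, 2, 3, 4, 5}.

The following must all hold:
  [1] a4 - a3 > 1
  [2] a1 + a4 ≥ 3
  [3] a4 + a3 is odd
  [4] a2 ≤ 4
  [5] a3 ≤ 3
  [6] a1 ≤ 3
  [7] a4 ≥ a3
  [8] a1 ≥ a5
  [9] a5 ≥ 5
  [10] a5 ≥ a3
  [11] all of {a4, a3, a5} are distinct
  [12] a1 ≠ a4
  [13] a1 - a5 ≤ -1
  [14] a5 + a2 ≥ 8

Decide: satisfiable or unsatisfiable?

From constraints 6 and 8: a5 ≤ a1 ≤ 3. From constraint 4: a2 ≤ 4. Hence a5 + a2 ≤ 7. But constraint 14 requires a5 + a2 ≥ 8, and 8 > 7. Contradiction.

Unsatisfiable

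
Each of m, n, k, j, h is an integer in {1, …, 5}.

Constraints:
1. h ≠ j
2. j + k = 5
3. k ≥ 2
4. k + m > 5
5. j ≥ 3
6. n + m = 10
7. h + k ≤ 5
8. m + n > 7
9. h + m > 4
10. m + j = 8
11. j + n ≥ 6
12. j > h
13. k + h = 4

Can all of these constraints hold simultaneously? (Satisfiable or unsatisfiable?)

Try m = 5, n = 5, k = 2, j = 3, h = 2.
Check constraint 2: j + k = 5; constraint 4: k + m = 7; constraint 6: n + m = 10. The remaining constraints are straightforward to verify.

Satisfiable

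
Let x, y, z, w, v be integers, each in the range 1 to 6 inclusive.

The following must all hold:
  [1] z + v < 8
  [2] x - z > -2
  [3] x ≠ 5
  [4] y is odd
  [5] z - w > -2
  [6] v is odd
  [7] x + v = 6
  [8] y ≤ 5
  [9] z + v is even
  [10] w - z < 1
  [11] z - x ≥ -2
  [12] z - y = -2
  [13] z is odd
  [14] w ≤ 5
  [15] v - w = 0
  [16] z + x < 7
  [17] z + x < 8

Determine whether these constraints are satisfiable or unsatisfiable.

Try x = 3, y = 5, z = 3, w = 3, v = 3.
Check constraint 1: z + v = 6; constraint 2: x - z = 0. The remaining constraints are straightforward to verify.

Satisfiable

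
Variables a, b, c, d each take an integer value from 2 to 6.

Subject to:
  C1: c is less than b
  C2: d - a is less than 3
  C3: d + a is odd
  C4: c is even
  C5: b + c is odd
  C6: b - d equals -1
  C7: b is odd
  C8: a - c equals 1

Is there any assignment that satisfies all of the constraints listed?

Satisfiable

Setting (a, b, c, d) = (3, 3, 2, 4) satisfies everything: constraint 2: d - a = 1; constraint 6: b - d = -1, and the others follow.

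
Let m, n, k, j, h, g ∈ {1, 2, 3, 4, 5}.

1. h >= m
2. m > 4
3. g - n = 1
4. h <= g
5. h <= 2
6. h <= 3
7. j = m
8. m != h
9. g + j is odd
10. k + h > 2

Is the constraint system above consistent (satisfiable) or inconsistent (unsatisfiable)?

From constraint 2: m ≥ 5. From constraints 1 and 6: m ≤ h and h ≤ 3, so m ≤ 3. But 3 < 5, so no value of m works.

Unsatisfiable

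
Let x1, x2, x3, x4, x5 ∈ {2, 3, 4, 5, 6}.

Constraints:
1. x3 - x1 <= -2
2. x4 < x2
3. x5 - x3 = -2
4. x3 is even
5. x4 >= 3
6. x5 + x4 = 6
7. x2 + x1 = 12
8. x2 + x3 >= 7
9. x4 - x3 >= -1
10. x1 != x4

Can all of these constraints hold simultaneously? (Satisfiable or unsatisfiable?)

Satisfiable

One satisfying assignment is x1 = 6, x2 = 6, x3 = 4, x4 = 4, x5 = 2.
For the less obvious constraints — constraint 1: x3 - x1 = -2; constraint 3: x5 - x3 = -2; constraint 6: x5 + x4 = 6 — and the others hold by inspection.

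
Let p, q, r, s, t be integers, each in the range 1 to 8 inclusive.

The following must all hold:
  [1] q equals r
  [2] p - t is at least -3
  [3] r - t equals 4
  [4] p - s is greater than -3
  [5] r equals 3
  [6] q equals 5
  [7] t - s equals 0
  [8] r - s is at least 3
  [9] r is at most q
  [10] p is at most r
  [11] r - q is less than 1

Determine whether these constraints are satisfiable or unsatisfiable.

Unsatisfiable

Constraint 6 fixes q = 5 and constraint 5 fixes r = 3, but constraint 1 requires q = r. Since 5 ≠ 3, contradiction.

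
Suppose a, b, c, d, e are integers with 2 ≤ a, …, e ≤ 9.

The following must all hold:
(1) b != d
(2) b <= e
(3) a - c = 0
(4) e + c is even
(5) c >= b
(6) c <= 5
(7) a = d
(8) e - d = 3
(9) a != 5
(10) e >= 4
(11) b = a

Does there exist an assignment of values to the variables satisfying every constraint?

From constraints 7 and 11, b = a = d, so b = d. But constraint 1 says b ≠ d. Contradiction.

Unsatisfiable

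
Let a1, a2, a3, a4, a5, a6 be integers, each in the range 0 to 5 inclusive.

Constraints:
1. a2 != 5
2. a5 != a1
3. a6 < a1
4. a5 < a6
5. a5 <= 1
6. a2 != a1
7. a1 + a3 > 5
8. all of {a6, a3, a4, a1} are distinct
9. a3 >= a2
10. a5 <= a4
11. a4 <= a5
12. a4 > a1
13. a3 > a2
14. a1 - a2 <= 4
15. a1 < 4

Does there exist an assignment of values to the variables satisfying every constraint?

Constraints 3, 4, 11, and 12 give a1 < a4, a4 ≤ a5, a5 < a6, a6 < a1. Chaining: a1 < a4 ≤ a5 < a6 < a1, which forces a1 < a1 — impossible.

Unsatisfiable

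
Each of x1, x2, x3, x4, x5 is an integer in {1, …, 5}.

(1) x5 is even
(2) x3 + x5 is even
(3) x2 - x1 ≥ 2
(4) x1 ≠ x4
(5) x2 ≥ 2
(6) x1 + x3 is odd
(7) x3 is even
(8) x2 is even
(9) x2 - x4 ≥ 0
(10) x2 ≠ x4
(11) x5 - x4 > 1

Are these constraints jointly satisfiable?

One satisfying assignment is x1 = 1, x2 = 4, x3 = 4, x4 = 2, x5 = 4.
For the less obvious constraints — constraint 3: x2 - x1 = 3; constraint 9: x2 - x4 = 2; constraint 11: x5 - x4 = 2 — and the others hold by inspection.

Satisfiable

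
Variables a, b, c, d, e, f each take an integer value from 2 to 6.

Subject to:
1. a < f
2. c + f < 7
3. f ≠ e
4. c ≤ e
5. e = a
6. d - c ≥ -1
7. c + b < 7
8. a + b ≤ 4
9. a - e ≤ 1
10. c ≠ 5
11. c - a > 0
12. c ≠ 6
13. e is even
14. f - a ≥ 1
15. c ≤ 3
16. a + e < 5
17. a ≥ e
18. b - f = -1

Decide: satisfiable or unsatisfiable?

Constraints 4, 11, and 17 give c ≤ e, e ≤ a, a < c. Chaining: c ≤ e ≤ a < c, which forces c < c — impossible.

Unsatisfiable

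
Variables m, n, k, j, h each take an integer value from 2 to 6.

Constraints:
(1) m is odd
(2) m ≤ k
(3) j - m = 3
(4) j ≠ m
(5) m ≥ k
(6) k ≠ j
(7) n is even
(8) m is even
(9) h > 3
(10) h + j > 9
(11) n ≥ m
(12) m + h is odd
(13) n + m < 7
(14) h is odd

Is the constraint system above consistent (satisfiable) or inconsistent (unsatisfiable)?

Constraint 1 makes m odd and constraint 14 makes h odd, so m + h must be even. Constraint 12 says m + h is odd — contradiction.

Unsatisfiable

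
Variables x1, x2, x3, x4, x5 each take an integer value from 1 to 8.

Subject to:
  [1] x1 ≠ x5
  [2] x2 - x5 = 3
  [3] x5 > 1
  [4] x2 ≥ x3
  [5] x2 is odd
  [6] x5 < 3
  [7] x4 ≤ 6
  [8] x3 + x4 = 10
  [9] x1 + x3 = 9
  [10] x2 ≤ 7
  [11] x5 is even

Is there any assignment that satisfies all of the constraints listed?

Try x1 = 4, x2 = 5, x3 = 5, x4 = 5, x5 = 2.
Check constraint 2: x2 - x5 = 3; constraint 8: x3 + x4 = 10; constraint 9: x1 + x3 = 9. The remaining constraints are straightforward to verify.

Satisfiable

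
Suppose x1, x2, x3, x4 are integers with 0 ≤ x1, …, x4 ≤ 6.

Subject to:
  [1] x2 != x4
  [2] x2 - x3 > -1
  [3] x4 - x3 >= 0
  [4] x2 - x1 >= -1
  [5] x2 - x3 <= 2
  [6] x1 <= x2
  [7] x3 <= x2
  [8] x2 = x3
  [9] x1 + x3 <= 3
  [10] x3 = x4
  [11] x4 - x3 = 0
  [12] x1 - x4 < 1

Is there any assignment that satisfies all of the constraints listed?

From constraints 8 and 10, x2 = x3 = x4, so x2 = x4. But constraint 1 says x2 ≠ x4. Contradiction.

Unsatisfiable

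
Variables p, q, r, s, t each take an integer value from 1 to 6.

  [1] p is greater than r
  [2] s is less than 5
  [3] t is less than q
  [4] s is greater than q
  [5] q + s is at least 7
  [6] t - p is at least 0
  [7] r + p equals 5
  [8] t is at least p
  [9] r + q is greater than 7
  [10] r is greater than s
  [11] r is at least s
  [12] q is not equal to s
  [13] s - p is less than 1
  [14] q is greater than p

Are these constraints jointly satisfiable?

Unsatisfiable

Constraints 1, 3, 4, 8, and 10 give q < s, s < r, r < p, p ≤ t, t < q. Chaining: q < s < r < p ≤ t < q, which forces q < q — impossible.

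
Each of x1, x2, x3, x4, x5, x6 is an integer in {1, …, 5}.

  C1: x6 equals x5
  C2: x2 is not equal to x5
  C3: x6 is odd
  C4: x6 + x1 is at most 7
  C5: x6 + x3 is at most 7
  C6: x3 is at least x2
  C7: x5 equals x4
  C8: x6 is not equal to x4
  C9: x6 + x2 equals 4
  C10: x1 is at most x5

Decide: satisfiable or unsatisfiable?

Unsatisfiable

From constraints 1 and 7, x6 = x5 = x4, so x6 = x4. But constraint 8 says x6 ≠ x4. Contradiction.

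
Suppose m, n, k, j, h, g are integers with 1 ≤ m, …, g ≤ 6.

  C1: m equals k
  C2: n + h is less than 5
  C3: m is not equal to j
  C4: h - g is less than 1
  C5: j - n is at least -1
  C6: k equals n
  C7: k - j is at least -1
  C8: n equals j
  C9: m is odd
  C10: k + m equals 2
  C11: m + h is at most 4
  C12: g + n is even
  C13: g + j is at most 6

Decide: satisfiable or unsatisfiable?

Unsatisfiable

From constraints 1, 6, and 8, m = k = n = j, so m = j. But constraint 3 says m ≠ j. Contradiction.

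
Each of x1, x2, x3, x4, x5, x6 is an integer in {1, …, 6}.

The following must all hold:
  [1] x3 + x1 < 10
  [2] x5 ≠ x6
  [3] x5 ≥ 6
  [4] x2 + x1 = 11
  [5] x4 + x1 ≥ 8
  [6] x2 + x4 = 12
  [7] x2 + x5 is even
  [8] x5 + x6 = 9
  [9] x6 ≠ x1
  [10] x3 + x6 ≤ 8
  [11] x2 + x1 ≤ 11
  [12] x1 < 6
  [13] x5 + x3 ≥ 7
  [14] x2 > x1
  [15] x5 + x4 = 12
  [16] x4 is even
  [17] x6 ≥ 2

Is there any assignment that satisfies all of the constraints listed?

Satisfiable

One satisfying assignment is x1 = 5, x2 = 6, x3 = 4, x4 = 6, x5 = 6, x6 = 3.
For the less obvious constraints — constraint 1: x3 + x1 = 9; constraint 4: x2 + x1 = 11 — and the others hold by inspection.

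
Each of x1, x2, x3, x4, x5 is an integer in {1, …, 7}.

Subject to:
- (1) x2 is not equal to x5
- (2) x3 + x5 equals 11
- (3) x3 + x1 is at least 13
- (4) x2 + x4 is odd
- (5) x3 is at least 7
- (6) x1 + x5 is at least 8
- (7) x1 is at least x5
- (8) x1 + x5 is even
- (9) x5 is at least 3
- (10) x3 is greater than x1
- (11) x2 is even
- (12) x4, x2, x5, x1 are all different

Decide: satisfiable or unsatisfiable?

One satisfying assignment is x1 = 6, x2 = 2, x3 = 7, x4 = 1, x5 = 4.
For the less obvious constraints — constraint 2: x3 + x5 = 11; constraint 3: x3 + x1 = 13; constraint 6: x1 + x5 = 10 — and the others hold by inspection.

Satisfiable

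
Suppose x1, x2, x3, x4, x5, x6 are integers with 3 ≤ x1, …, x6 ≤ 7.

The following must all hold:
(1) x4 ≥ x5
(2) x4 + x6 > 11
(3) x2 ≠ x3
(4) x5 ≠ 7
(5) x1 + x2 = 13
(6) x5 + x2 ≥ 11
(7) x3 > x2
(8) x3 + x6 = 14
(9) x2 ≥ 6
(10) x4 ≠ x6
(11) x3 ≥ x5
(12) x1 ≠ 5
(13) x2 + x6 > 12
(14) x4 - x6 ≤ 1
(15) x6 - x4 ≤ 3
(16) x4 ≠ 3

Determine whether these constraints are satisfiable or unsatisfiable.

Satisfiable

Setting (x1, x2, x3, x4, x5, x6) = (7, 6, 7, 6, 6, 7) satisfies everything: constraint 2: x4 + x6 = 13; constraint 5: x1 + x2 = 13, and the others follow.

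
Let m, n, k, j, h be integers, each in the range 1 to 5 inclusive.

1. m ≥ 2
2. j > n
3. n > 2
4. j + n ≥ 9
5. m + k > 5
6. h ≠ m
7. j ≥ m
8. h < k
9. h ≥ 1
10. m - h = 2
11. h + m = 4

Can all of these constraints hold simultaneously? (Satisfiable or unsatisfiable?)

Satisfiable

Setting (m, n, k, j, h) = (3, 4, 3, 5, 1) satisfies everything: constraint 4: j + n = 9; constraint 5: m + k = 6, and the others follow.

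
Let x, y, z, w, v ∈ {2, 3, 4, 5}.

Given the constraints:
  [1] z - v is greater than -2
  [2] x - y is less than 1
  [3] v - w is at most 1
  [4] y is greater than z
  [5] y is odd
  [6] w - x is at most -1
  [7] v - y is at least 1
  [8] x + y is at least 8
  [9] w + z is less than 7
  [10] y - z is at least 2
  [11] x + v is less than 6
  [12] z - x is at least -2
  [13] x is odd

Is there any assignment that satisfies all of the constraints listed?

Constraints 3, 6, 7, 10, and 12 give v − y ≥ 1, y − z ≥ 2, z − x ≥ -2, x − w ≥ 1, w − v ≥ -1.
Adding all 5 inequalities: the left sides telescope to 0, and the right sides sum to 1 + 2 + (-2) + 1 + (-1) = 1. So 0 ≥ 1, which is false.

Unsatisfiable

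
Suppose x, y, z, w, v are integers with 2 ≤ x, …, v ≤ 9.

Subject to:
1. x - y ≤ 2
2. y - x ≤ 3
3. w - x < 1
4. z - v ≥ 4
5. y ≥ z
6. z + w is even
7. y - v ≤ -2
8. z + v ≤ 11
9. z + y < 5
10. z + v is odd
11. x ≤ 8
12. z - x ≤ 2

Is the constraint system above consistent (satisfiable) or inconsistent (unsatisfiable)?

Unsatisfiable

Constraints 1, 4, 7, and 12 give x − z ≥ -2, z − v ≥ 4, v − y ≥ 2, y − x ≥ -2.
Adding all 4 inequalities: the left sides telescope to 0, and the right sides sum to (-2) + 4 + 2 + (-2) = 2. So 0 ≥ 2, which is false.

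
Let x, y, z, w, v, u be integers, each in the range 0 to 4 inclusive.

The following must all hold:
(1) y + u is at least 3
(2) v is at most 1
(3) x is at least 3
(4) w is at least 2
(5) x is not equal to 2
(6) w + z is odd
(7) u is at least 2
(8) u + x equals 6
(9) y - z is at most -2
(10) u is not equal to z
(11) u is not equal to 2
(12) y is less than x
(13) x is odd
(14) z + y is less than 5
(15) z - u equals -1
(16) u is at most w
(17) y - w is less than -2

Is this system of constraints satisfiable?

The assignment x = 3, y = 0, z = 2, w = 3, v = 0, u = 3 works:
  constraint 1 holds since y + u = 3.
  constraint 8 holds since u + x = 6.
The rest check out directly.

Satisfiable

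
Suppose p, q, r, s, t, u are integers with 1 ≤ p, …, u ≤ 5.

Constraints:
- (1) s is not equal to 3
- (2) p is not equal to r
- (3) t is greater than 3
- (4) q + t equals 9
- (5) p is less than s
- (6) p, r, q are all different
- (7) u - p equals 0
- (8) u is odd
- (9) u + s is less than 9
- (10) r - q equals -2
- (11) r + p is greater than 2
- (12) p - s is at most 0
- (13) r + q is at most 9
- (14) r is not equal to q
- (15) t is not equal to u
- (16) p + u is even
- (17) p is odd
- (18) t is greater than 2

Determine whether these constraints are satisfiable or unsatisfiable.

Satisfiable

One satisfying assignment is p = 3, q = 4, r = 2, s = 5, t = 5, u = 3.
For the less obvious constraints — constraint 4: q + t = 9; constraint 7: u - p = 0; constraint 9: u + s = 8 — and the others hold by inspection.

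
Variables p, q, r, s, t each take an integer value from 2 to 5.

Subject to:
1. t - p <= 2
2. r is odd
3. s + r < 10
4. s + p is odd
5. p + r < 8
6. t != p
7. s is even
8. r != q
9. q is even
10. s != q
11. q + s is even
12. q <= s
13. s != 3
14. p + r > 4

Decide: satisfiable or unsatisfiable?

One satisfying assignment is p = 3, q = 2, r = 3, s = 4, t = 5.
For the less obvious constraints — constraint 1: t - p = 2; constraint 3: s + r = 7 — and the others hold by inspection.

Satisfiable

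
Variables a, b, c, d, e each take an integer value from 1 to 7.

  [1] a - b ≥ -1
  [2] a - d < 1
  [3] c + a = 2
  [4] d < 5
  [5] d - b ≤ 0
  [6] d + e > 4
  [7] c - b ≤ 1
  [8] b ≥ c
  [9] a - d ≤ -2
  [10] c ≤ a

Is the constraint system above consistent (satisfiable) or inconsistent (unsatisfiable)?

Constraints 1, 5, and 9 give a − b ≥ -1, b − d ≥ 0, d − a ≥ 2.
Adding all 3 inequalities: the left sides telescope to 0, and the right sides sum to (-1) + 0 + 2 = 1. So 0 ≥ 1, which is false.

Unsatisfiable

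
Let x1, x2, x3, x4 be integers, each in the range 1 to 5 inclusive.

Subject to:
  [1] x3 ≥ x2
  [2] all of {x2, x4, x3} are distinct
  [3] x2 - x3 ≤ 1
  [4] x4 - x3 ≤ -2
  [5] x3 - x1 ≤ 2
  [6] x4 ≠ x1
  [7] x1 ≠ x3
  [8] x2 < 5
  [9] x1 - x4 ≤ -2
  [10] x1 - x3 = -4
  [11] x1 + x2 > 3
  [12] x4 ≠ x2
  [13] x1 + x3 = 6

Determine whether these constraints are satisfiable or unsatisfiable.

Unsatisfiable

Constraints 4, 5, and 9 give x3 − x4 ≥ 2, x4 − x1 ≥ 2, x1 − x3 ≥ -2.
Adding all 3 inequalities: the left sides telescope to 0, and the right sides sum to 2 + 2 + (-2) = 2. So 0 ≥ 2, which is false.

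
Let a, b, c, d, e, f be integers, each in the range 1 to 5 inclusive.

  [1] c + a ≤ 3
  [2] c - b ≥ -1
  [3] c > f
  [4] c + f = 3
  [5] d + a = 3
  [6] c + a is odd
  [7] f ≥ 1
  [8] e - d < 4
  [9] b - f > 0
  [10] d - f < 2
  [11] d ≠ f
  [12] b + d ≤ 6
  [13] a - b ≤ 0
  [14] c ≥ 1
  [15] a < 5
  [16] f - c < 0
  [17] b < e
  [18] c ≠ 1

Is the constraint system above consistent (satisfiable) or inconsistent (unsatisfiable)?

Take a = 1, b = 2, c = 2, d = 2, e = 3, f = 1. Then constraint 1: c + a = 3; constraint 2: c - b = 0; constraint 4: c + f = 3, and every other listed constraint is also met.

Satisfiable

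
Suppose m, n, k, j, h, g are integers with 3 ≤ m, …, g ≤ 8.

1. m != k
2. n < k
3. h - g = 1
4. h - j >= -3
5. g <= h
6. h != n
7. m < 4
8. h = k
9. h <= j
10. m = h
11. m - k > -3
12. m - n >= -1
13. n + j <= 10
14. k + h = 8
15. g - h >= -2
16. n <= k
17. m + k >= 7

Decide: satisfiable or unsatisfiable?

Unsatisfiable

From constraints 8 and 10, m = h = k, so m = k. But constraint 1 says m ≠ k. Contradiction.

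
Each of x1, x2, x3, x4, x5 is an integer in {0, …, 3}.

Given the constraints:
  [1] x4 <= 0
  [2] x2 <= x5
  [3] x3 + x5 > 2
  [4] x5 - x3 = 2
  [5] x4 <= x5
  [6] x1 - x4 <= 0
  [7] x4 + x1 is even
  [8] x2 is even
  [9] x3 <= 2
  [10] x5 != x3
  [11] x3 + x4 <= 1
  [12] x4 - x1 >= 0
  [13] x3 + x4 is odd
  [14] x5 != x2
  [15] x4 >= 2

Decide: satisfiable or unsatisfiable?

Unsatisfiable

From constraint 15: x4 ≥ 2. From constraint 1: x4 ≤ 0. But 0 < 2, so no value of x4 works.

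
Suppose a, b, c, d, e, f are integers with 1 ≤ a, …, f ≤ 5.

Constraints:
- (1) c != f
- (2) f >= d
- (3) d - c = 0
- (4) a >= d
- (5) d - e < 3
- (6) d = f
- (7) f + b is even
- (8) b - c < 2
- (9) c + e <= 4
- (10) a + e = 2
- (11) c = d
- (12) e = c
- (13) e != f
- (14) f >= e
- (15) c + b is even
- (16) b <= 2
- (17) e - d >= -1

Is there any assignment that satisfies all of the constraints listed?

Unsatisfiable

From constraints 6, 11, and 12, e = c = d = f, so e = f. But constraint 13 says e ≠ f. Contradiction.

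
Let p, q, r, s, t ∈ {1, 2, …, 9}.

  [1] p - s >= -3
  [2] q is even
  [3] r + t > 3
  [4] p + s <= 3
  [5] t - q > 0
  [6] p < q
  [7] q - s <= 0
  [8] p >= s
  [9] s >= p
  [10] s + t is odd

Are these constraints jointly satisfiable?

Unsatisfiable

Constraints 6, 7, and 8 give s ≤ p, p < q, q ≤ s. Chaining: s ≤ p < q ≤ s, which forces s < s — impossible.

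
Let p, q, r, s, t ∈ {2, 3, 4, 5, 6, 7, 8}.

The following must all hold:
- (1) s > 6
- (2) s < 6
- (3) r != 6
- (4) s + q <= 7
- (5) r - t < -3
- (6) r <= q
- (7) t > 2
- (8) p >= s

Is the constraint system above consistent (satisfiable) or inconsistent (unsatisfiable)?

Unsatisfiable

From constraint 1: s ≥ 7. From constraint 2: s ≤ 5. But 5 < 7, so no value of s works.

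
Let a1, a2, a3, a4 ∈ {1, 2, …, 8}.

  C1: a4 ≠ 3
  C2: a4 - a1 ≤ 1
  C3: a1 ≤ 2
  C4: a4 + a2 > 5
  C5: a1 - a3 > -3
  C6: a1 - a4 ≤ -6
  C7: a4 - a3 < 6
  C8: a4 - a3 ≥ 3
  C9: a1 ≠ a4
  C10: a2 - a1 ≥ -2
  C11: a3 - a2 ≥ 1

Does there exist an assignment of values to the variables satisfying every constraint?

Constraints 2, 8, 10, and 11 give a1 − a4 ≥ -1, a4 − a3 ≥ 3, a3 − a2 ≥ 1, a2 − a1 ≥ -2.
Adding all 4 inequalities: the left sides telescope to 0, and the right sides sum to (-1) + 3 + 1 + (-2) = 1. So 0 ≥ 1, which is false.

Unsatisfiable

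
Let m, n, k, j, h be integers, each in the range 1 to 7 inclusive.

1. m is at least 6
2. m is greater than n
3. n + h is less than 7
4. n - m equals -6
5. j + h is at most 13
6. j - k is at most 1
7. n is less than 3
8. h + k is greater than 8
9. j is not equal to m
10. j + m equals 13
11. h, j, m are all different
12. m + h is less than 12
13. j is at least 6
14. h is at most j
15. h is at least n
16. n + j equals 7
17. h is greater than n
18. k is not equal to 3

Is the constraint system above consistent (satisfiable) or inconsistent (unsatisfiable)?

Take m = 7, n = 1, k = 5, j = 6, h = 4. Then constraint 3: n + h = 5; constraint 4: n - m = -6, and every other listed constraint is also met.

Satisfiable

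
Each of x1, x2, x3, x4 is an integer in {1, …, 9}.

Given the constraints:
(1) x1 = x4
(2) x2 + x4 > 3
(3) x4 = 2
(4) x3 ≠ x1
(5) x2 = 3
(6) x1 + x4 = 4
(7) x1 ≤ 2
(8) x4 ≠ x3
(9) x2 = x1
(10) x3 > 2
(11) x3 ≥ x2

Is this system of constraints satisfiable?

Constraint 5 fixes x2 = 3 and constraint 3 fixes x4 = 2. Constraints 1 and 9 give x2 = x1 = x4, so x2 = x4. But 3 ≠ 2 — contradiction.

Unsatisfiable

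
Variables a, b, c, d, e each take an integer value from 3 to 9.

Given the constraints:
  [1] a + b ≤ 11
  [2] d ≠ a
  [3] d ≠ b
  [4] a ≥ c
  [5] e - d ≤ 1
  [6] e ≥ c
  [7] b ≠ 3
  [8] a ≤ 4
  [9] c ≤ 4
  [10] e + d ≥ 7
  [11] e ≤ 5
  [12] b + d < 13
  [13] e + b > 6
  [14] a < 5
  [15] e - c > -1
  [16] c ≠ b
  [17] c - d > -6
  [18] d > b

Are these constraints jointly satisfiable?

Satisfiable

The assignment a = 3, b = 5, c = 3, d = 6, e = 4 works:
  constraint 1 holds since a + b = 8.
  constraint 5 holds since e - d = -2.
The rest check out directly.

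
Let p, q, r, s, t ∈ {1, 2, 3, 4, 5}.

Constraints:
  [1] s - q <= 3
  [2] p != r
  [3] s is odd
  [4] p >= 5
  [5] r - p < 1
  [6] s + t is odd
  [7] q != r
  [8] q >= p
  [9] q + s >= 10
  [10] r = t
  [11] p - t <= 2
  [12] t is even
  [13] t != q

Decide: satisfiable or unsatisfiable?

Satisfiable

The assignment p = 5, q = 5, r = 4, s = 5, t = 4 works:
  constraint 1 holds since s - q = 0.
  constraint 5 holds since r - p = -1.
  constraint 9 holds since q + s = 10.
The rest check out directly.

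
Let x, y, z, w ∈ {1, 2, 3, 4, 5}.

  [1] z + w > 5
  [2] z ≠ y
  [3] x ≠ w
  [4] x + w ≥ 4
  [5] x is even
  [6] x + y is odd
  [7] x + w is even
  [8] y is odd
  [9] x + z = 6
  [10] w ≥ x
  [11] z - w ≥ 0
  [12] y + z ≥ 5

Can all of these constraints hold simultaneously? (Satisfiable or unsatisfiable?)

Try x = 2, y = 1, z = 4, w = 4.
Check constraint 1: z + w = 8; constraint 4: x + w = 6. The remaining constraints are straightforward to verify.

Satisfiable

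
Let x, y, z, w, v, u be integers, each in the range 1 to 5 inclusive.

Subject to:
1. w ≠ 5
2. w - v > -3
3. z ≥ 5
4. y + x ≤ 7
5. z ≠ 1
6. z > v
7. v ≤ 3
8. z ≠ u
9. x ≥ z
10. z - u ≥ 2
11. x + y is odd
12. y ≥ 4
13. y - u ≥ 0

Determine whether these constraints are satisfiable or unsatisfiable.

From constraint 12: y ≥ 4. From constraints 3 and 9: x ≥ z ≥ 5. Hence y + x ≥ 9. But constraint 4 requires y + x ≤ 7, and 7 < 9. Contradiction.

Unsatisfiable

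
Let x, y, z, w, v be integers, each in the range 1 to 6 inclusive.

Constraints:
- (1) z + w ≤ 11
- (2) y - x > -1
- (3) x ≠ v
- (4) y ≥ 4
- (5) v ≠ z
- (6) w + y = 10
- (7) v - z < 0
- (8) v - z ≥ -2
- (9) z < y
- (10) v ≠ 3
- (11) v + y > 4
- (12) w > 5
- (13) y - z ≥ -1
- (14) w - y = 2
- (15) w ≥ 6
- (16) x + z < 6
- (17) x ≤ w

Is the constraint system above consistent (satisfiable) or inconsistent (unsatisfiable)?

One satisfying assignment is x = 2, y = 4, z = 3, w = 6, v = 1.
For the less obvious constraints — constraint 1: z + w = 9; constraint 2: y - x = 2 — and the others hold by inspection.

Satisfiable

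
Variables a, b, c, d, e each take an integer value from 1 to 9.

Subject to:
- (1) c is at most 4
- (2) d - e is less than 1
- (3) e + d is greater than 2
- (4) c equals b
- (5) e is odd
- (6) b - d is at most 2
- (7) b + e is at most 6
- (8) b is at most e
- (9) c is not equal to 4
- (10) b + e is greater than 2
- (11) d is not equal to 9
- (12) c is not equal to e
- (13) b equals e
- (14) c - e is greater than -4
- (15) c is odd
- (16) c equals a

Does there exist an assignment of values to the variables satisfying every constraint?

From constraints 4 and 13, c = b = e, so c = e. But constraint 12 says c ≠ e. Contradiction.

Unsatisfiable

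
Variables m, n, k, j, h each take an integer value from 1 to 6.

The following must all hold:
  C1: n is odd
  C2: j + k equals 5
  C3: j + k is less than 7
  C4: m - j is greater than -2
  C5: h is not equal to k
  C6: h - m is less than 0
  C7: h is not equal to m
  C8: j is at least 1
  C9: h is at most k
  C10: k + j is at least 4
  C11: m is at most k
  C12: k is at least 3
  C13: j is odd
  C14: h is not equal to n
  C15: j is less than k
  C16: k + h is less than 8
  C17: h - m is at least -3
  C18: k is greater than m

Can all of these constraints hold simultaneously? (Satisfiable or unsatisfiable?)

Satisfiable

Try m = 2, n = 5, k = 4, j = 1, h = 1.
Check constraint 2: j + k = 5; constraint 3: j + k = 5; constraint 4: m - j = 1. The remaining constraints are straightforward to verify.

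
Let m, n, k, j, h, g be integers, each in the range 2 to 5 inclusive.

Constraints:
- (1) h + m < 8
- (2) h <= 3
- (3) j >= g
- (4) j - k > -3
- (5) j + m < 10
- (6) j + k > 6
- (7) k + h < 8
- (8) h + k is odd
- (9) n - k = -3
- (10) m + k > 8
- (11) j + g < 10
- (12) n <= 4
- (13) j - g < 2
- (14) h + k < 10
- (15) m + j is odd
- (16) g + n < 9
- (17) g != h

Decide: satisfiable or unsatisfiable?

The assignment m = 5, n = 2, k = 5, j = 4, h = 2, g = 4 works:
  constraint 1 holds since h + m = 7.
  constraint 4 holds since j - k = -1.
  constraint 5 holds since j + m = 9.
The rest check out directly.

Satisfiable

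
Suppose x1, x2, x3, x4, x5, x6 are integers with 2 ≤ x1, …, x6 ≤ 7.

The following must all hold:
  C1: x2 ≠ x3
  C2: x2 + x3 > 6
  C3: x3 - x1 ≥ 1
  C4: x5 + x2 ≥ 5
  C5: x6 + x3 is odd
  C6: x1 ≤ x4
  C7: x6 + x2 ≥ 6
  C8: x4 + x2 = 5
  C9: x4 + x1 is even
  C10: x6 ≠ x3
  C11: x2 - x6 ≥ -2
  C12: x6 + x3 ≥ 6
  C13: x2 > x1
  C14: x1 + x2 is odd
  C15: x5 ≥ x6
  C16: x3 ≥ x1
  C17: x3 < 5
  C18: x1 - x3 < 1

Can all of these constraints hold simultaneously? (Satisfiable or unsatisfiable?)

The assignment x1 = 2, x2 = 3, x3 = 4, x4 = 2, x5 = 5, x6 = 5 works:
  constraint 2 holds since x2 + x3 = 7.
  constraint 3 holds since x3 - x1 = 2.
  constraint 4 holds since x5 + x2 = 8.
The rest check out directly.

Satisfiable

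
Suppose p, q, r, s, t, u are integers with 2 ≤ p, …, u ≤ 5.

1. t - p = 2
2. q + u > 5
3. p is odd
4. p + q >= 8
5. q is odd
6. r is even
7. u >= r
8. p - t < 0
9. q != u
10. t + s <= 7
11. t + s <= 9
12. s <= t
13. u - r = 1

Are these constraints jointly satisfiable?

Setting (p, q, r, s, t, u) = (3, 5, 2, 2, 5, 3) satisfies everything: constraint 1: t - p = 2; constraint 2: q + u = 8, and the others follow.

Satisfiable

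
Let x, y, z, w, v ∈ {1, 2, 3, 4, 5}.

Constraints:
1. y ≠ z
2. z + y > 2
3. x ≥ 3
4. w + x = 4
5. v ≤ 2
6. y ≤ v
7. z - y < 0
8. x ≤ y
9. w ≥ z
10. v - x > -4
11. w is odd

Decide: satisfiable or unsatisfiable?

From constraints 3 and 8: y ≥ x and x ≥ 3, so y ≥ 3. From constraints 5 and 6: y ≤ v and v ≤ 2, so y ≤ 2. But 2 < 3, so no value of y works.

Unsatisfiable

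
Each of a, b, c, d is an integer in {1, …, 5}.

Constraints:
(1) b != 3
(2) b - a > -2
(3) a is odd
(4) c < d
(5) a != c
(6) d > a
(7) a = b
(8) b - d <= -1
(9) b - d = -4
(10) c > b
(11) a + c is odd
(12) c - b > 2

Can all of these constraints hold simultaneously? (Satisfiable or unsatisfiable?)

Satisfiable

Setting (a, b, c, d) = (1, 1, 4, 5) satisfies everything: constraint 2: b - a = 0; constraint 8: b - d = -4; constraint 9: b - d = -4, and the others follow.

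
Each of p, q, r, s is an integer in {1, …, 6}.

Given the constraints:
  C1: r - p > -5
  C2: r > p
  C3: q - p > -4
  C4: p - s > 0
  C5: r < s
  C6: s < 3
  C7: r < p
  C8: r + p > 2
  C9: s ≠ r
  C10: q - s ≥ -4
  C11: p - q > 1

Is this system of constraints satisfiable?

Unsatisfiable

Constraints 2, 4, and 5 give s < p, p < r, r < s. Chaining: s < p < r < s, which forces s < s — impossible.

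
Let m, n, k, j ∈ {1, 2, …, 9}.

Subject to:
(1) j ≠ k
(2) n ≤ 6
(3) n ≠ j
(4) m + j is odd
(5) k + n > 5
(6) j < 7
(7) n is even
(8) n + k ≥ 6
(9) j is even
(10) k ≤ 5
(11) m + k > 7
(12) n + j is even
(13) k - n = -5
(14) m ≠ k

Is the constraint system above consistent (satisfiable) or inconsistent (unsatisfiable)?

Satisfiable

One satisfying assignment is m = 7, n = 6, k = 1, j = 4.
For the less obvious constraints — constraint 5: k + n = 7; constraint 8: n + k = 7; constraint 11: m + k = 8 — and the others hold by inspection.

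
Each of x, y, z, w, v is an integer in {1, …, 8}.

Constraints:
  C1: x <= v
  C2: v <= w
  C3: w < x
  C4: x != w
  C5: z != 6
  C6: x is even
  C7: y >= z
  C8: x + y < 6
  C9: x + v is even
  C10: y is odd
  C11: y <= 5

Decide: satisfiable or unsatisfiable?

Unsatisfiable

Constraints 1, 2, and 3 give w < x, x ≤ v, v ≤ w. Chaining: w < x ≤ v ≤ w, which forces w < w — impossible.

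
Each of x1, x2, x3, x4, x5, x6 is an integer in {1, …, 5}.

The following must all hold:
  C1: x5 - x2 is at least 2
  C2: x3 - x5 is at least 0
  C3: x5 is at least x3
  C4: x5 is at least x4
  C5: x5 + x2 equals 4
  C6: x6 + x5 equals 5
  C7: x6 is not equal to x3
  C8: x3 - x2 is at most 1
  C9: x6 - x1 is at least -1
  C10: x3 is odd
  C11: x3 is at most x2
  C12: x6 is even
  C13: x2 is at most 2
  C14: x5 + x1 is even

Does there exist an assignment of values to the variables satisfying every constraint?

Constraints 1, 2, and 8 give x5 − x2 ≥ 2, x2 − x3 ≥ -1, x3 − x5 ≥ 0.
Adding all 3 inequalities: the left sides telescope to 0, and the right sides sum to 2 + (-1) + 0 = 1. So 0 ≥ 1, which is false.

Unsatisfiable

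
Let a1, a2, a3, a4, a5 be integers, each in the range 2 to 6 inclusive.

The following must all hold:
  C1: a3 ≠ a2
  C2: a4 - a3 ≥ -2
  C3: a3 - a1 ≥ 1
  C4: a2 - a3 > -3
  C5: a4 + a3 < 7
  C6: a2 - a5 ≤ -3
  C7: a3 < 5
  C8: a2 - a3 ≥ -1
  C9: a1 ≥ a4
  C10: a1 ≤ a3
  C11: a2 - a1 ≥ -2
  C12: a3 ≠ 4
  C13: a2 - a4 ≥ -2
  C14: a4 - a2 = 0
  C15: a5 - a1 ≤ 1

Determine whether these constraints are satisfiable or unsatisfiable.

Unsatisfiable

Constraints 3, 6, 8, and 15 give a5 − a2 ≥ 3, a2 − a3 ≥ -1, a3 − a1 ≥ 1, a1 − a5 ≥ -1.
Adding all 4 inequalities: the left sides telescope to 0, and the right sides sum to 3 + (-1) + 1 + (-1) = 2. So 0 ≥ 2, which is false.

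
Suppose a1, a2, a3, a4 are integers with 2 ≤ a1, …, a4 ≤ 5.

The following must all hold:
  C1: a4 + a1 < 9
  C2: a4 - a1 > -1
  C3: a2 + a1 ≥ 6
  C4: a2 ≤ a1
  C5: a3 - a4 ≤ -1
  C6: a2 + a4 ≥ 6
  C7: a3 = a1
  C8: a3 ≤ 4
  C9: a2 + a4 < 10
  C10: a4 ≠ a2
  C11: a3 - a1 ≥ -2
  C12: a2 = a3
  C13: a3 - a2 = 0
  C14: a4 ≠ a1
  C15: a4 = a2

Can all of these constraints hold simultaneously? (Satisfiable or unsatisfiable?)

From constraints 7, 12, and 15, a4 = a2 = a3 = a1, so a4 = a1. But constraint 14 says a4 ≠ a1. Contradiction.

Unsatisfiable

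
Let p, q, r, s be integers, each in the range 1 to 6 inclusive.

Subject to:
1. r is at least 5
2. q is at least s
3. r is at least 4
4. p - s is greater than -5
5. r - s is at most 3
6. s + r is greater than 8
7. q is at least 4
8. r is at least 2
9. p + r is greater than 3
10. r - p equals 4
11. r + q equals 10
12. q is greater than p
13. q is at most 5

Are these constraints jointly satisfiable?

Try p = 1, q = 5, r = 5, s = 4.
Check constraint 4: p - s = -3; constraint 5: r - s = 1. The remaining constraints are straightforward to verify.

Satisfiable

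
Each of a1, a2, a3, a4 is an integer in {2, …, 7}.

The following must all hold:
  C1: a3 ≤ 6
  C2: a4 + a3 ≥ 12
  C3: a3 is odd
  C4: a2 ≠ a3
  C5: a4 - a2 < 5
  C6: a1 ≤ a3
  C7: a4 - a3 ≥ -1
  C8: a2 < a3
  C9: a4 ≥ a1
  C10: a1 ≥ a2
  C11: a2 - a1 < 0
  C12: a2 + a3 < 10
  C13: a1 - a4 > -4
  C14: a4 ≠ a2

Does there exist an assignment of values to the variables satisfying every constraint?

Satisfiable

The assignment a1 = 5, a2 = 4, a3 = 5, a4 = 7 works:
  constraint 2 holds since a4 + a3 = 12.
  constraint 5 holds since a4 - a2 = 3.
The rest check out directly.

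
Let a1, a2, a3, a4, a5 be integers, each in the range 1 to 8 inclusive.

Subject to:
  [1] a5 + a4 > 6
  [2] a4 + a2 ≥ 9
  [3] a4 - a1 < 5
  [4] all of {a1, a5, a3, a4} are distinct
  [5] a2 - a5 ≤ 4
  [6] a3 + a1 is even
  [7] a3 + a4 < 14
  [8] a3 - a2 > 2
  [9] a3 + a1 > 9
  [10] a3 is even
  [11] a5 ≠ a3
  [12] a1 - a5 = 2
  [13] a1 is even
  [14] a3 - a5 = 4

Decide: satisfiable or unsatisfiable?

Satisfiable

One satisfying assignment is a1 = 4, a2 = 3, a3 = 6, a4 = 7, a5 = 2.
For the less obvious constraints — constraint 1: a5 + a4 = 9; constraint 2: a4 + a2 = 10 — and the others hold by inspection.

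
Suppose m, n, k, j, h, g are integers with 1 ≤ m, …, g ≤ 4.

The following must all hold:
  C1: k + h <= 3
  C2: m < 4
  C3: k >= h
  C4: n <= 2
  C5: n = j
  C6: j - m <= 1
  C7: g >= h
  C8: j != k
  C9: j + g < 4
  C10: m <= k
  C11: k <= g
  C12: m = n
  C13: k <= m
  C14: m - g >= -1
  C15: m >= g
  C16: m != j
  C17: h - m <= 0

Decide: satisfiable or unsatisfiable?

Unsatisfiable

From constraints 5 and 12, m = n = j, so m = j. But constraint 16 says m ≠ j. Contradiction.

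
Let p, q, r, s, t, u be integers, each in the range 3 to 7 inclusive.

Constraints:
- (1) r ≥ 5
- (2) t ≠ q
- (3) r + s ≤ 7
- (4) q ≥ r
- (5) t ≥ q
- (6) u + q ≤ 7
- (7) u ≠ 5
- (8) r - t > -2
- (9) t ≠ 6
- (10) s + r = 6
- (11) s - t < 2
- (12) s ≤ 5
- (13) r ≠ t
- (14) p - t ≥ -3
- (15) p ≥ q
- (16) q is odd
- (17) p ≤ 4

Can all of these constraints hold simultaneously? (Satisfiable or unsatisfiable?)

From constraints 1 and 4: q ≥ r and r ≥ 5, so q ≥ 5. From constraints 15 and 17: q ≤ p and p ≤ 4, so q ≤ 4. But 4 < 5, so no value of q works.

Unsatisfiable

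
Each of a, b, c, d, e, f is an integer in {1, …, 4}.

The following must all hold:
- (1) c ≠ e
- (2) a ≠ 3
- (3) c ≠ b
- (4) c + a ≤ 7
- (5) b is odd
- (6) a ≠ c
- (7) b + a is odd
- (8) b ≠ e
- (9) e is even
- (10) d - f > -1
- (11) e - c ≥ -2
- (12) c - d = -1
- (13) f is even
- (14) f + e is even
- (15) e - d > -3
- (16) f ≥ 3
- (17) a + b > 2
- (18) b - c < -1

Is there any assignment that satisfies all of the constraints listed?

One satisfying assignment is a = 2, b = 1, c = 3, d = 4, e = 4, f = 4.
For the less obvious constraints — constraint 4: c + a = 5; constraint 10: d - f = 0; constraint 11: e - c = 1 — and the others hold by inspection.

Satisfiable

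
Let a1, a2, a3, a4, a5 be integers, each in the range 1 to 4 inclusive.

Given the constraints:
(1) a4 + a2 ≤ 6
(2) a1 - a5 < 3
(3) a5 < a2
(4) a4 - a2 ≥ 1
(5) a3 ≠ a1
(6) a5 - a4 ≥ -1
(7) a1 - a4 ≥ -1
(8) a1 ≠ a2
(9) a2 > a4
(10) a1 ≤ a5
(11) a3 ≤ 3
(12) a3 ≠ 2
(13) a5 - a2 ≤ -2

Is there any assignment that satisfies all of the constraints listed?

Unsatisfiable

Constraints 4, 6, and 13 give a5 − a4 ≥ -1, a4 − a2 ≥ 1, a2 − a5 ≥ 2.
Adding all 3 inequalities: the left sides telescope to 0, and the right sides sum to (-1) + 1 + 2 = 2. So 0 ≥ 2, which is false.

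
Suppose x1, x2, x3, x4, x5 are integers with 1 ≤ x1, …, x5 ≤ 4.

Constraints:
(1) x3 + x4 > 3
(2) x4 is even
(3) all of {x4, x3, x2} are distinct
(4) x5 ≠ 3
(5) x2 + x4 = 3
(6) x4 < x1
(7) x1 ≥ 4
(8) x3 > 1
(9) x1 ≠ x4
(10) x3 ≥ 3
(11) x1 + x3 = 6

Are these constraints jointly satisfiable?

Unsatisfiable

From constraint 7: x1 ≥ 4. From constraint 10: x3 ≥ 3. Hence x1 + x3 ≥ 7. But constraint 11 requires x1 + x3 = 6, and 6 < 7. Contradiction.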